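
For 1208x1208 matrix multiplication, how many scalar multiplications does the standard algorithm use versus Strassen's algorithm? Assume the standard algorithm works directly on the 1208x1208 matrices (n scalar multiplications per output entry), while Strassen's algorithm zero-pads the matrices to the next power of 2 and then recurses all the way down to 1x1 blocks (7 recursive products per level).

Matrix multiplication for 1208x1208 matrices:

Strassen's algorithm requires power-of-2 dimensions. Pad 1208x1208 to 2048x2048 (next power of 2).

Standard algorithm: 1208^3 = 1762790912 multiplications
Strassen's algorithm: 7^(log2(2048)) = 7^11 = 1977326743 multiplications
Difference: 1762790912 - 1977326743 = -214535831 (Strassen uses MORE here due to padding overhead — for small or just-over-power-of-2 n, padding can outweigh the per-level savings)

Standard: 1762790912 multiplications (1208^3). Strassen: 1977326743 multiplications (7^11, after padding to 2048x2048). Strassen reduces 8 recursive multiplications to 7 at each level.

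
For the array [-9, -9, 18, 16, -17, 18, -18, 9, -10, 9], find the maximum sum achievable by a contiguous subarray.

Using Kadane's algorithm on [-9, -9, 18, 16, -17, 18, -18, 9, -10, 9]:

Scanning through the array:
Position 1 (value -9): max_ending_here = -9, max_so_far = -9
Position 2 (value 18): max_ending_here = 18, max_so_far = 18
Position 3 (value 16): max_ending_here = 34, max_so_far = 34
Position 4 (value -17): max_ending_here = 17, max_so_far = 34
Position 5 (value 18): max_ending_here = 35, max_so_far = 35
Position 6 (value -18): max_ending_here = 17, max_so_far = 35
Position 7 (value 9): max_ending_here = 26, max_so_far = 35
Position 8 (value -10): max_ending_here = 16, max_so_far = 35
Position 9 (value 9): max_ending_here = 25, max_so_far = 35

Maximum subarray: [18, 16, -17, 18]
Maximum sum: 35

The maximum subarray is [18, 16, -17, 18] with sum 35. This subarray runs from index 2 to index 5.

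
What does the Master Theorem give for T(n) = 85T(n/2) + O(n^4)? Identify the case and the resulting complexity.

Master Theorem for T(n) = 85T(n/2) + O(n^4):

a = 85, b = 2, c = 4
log_b(a) = log_2(85) = 6.4094

Case 1: c = 4 < log_2(85) = 6.4094
T(n) = O(n^(log_2 85))

For T(n) = 85T(n/2) + O(n^4): log_2(85) = 6.4094. This is Case 1 of the Master Theorem (c < log_b(a), work dominated by leaves), giving O(n^(log_2 85)).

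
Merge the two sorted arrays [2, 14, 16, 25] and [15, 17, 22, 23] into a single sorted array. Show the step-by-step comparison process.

Merging process:

Compare 2 vs 15: take 2 from left. Merged: [2]
Compare 14 vs 15: take 14 from left. Merged: [2, 14]
Compare 16 vs 15: take 15 from right. Merged: [2, 14, 15]
Compare 16 vs 17: take 16 from left. Merged: [2, 14, 15, 16]
Compare 25 vs 17: take 17 from right. Merged: [2, 14, 15, 16, 17]
Compare 25 vs 22: take 22 from right. Merged: [2, 14, 15, 16, 17, 22]
Compare 25 vs 23: take 23 from right. Merged: [2, 14, 15, 16, 17, 22, 23]
Append remaining from left: [25]. Merged: [2, 14, 15, 16, 17, 22, 23, 25]

Final merged array: [2, 14, 15, 16, 17, 22, 23, 25]
Total comparisons: 7

The merged array is [2, 14, 15, 16, 17, 22, 23, 25], requiring 7 comparisons. The merge step runs in O(n) time where n is the total number of elements.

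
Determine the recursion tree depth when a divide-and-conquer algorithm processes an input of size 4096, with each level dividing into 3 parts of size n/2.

For divide and conquer with division factor 2:

Problem sizes at each level:
Level 0: 4096
Level 1: 2048
Level 2: 1024
Level 3: 512
Level 4: 256
Level 5: 128
Level 6: 64
Level 7: 32
Level 8: 16
Level 9: 8
Level 10: 4
Level 11: 2
Level 12: 1

The root is level 0 and the size-1 base case is level 12 (the tree spans levels 0 through 12, i.e. 13 levels counting the root), so the depth is the number of divisions: log_2(4096) = 12

The recursion tree depth is log_2(4096) = 12. At each level, the problem size is divided by 2, so it takes 12 divisions to reduce to a base case of size 1. The algorithm makes 3 recursive calls at each level.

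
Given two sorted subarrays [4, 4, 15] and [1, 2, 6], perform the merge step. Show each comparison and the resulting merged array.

Merging process:

Compare 4 vs 1: take 1 from right. Merged: [1]
Compare 4 vs 2: take 2 from right. Merged: [1, 2]
Compare 4 vs 6: take 4 from left. Merged: [1, 2, 4]
Compare 4 vs 6: take 4 from left. Merged: [1, 2, 4, 4]
Compare 15 vs 6: take 6 from right. Merged: [1, 2, 4, 4, 6]
Append remaining from left: [15]. Merged: [1, 2, 4, 4, 6, 15]

Final merged array: [1, 2, 4, 4, 6, 15]
Total comparisons: 5

The merged array is [1, 2, 4, 4, 6, 15], requiring 5 comparisons. The merge step runs in O(n) time where n is the total number of elements.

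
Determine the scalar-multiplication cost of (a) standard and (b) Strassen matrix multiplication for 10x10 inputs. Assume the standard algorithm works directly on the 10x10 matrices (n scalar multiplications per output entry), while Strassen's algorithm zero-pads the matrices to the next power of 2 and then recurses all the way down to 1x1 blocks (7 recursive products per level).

Matrix multiplication for 10x10 matrices:

Strassen's algorithm requires power-of-2 dimensions. Pad 10x10 to 16x16 (next power of 2).

Standard algorithm: 10^3 = 1000 multiplications
Strassen's algorithm: 7^(log2(16)) = 7^4 = 2401 multiplications
Difference: 1000 - 2401 = -1401 (Strassen uses MORE here due to padding overhead — for small or just-over-power-of-2 n, padding can outweigh the per-level savings)

Standard: 1000 multiplications (10^3). Strassen: 2401 multiplications (7^4, after padding to 16x16). Strassen reduces 8 recursive multiplications to 7 at each level.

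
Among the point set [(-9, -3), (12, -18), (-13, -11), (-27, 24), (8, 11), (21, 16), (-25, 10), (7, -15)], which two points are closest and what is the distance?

Computing all pairwise distances among 8 points:

d((-9, -3), (12, -18)) = 25.807
d((-9, -3), (-13, -11)) = 8.9443
d((-9, -3), (-27, 24)) = 32.45
d((-9, -3), (8, 11)) = 22.0227
d((-9, -3), (21, 16)) = 35.5106
d((-9, -3), (-25, 10)) = 20.6155
d((-9, -3), (7, -15)) = 20.0
d((12, -18), (-13, -11)) = 25.9615
d((12, -18), (-27, 24)) = 57.3149
d((12, -18), (8, 11)) = 29.2746
d((12, -18), (21, 16)) = 35.171
d((12, -18), (-25, 10)) = 46.4004
d((12, -18), (7, -15)) = 5.831 <-- minimum
d((-13, -11), (-27, 24)) = 37.6962
d((-13, -11), (8, 11)) = 30.4138
d((-13, -11), (21, 16)) = 43.4166
d((-13, -11), (-25, 10)) = 24.1868
d((-13, -11), (7, -15)) = 20.3961
d((-27, 24), (8, 11)) = 37.3363
d((-27, 24), (21, 16)) = 48.6621
d((-27, 24), (-25, 10)) = 14.1421
d((-27, 24), (7, -15)) = 51.7397
d((8, 11), (21, 16)) = 13.9284
d((8, 11), (-25, 10)) = 33.0151
d((8, 11), (7, -15)) = 26.0192
d((21, 16), (-25, 10)) = 46.3897
d((21, 16), (7, -15)) = 34.0147
d((-25, 10), (7, -15)) = 40.6079

Closest pair: (12, -18) and (7, -15) with distance 5.831

The closest pair is (12, -18) and (7, -15) with Euclidean distance 5.831. For 8 points, brute-force pairwise comparison is shown above. For large n, the divide-and-conquer algorithm (sort by x, recurse on halves, check the dividing strip) achieves O(n log n).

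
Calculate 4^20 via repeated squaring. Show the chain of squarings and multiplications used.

Computing 4^20 by squaring (build up from 4^1; each line after the first costs one multiplication):

4^1 = 4
4^2 = (4^1)^2 = 4^2 = 16
4^4 = (4^2)^2 = 16^2 = 256
4^5 = 4 * 4^4 = 4 * 256 = 1024
4^10 = (4^5)^2 = 1024^2 = 1048576
4^20 = (4^10)^2 = 1048576^2 = 1099511627776

Result: 1099511627776
Multiplications needed: 5 (5 lines after 4^1)

4^20 = 1099511627776. Using exponentiation by squaring, this requires 5 multiplications. The key idea: if the exponent is even, square the half-power; if odd, multiply by the base once.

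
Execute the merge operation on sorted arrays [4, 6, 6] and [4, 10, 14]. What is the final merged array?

Merging process:

Compare 4 vs 4: take 4 from left. Merged: [4]
Compare 6 vs 4: take 4 from right. Merged: [4, 4]
Compare 6 vs 10: take 6 from left. Merged: [4, 4, 6]
Compare 6 vs 10: take 6 from left. Merged: [4, 4, 6, 6]
Append remaining from right: [10, 14]. Merged: [4, 4, 6, 6, 10, 14]

Final merged array: [4, 4, 6, 6, 10, 14]
Total comparisons: 4

The merged array is [4, 4, 6, 6, 10, 14], requiring 4 comparisons. The merge step runs in O(n) time where n is the total number of elements.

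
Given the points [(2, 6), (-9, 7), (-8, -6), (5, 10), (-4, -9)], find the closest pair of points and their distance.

Computing all pairwise distances among 5 points:

d((2, 6), (-9, 7)) = 11.0454
d((2, 6), (-8, -6)) = 15.6205
d((2, 6), (5, 10)) = 5.0 <-- minimum
d((2, 6), (-4, -9)) = 16.1555
d((-9, 7), (-8, -6)) = 13.0384
d((-9, 7), (5, 10)) = 14.3178
d((-9, 7), (-4, -9)) = 16.7631
d((-8, -6), (5, 10)) = 20.6155
d((-8, -6), (-4, -9)) = 5.0 <-- minimum
d((5, 10), (-4, -9)) = 21.0238

Minimum distance: 5.0 (tie among 2 pairs: (2, 6) and (5, 10); (-8, -6) and (-4, -9))

The minimum Euclidean distance is 5.0. There is a tie: 2 pairs achieve this minimum — (2, 6) and (5, 10); (-8, -6) and (-4, -9). Any of these is a valid closest pair. For 5 points, brute-force pairwise comparison is shown above. For large n, the divide-and-conquer algorithm (sort by x, recurse on halves, check the dividing strip) achieves O(n log n).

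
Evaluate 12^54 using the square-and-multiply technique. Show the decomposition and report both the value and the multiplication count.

Computing 12^54 by squaring (build up from 12^1; each line after the first costs one multiplication):

12^1 = 12
12^2 = (12^1)^2 = 12^2 = 144
12^3 = 12 * 12^2 = 12 * 144 = 1728
12^6 = (12^3)^2 = 1728^2 = 2985984
12^12 = (12^6)^2 = 2985984^2 = 8916100448256
12^13 = 12 * 12^12 = 12 * 8916100448256 = 106993205379072
12^26 = (12^13)^2 = 106993205379072^2 = 11447545997288281555215581184
12^27 = 12 * 12^26 = 12 * 11447545997288281555215581184 = 137370551967459378662586974208
12^54 = (12^27)^2 = 137370551967459378662586974208^2 = 18870668547844457769972080826950345531368943638112857227264

Result: 18870668547844457769972080826950345531368943638112857227264
Multiplications needed: 8 (8 lines after 12^1)

12^54 = 18870668547844457769972080826950345531368943638112857227264. Using exponentiation by squaring, this requires 8 multiplications. The key idea: if the exponent is even, square the half-power; if odd, multiply by the base once.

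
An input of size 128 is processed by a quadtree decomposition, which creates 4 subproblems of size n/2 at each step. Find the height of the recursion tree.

For divide and conquer with division factor 2:

Problem sizes at each level:
Level 0: 128
Level 1: 64
Level 2: 32
Level 3: 16
Level 4: 8
Level 5: 4
Level 6: 2
Level 7: 1

The root is level 0 and the size-1 base case is level 7 (the tree spans levels 0 through 7, i.e. 8 levels counting the root), so the depth is the number of divisions: log_2(128) = 7

The recursion tree depth is log_2(128) = 7. At each level, the problem size is divided by 2, so it takes 7 divisions to reduce to a base case of size 1. The algorithm makes 4 recursive calls at each level.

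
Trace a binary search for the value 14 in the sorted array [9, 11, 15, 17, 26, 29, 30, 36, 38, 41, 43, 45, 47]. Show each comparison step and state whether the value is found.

Binary search for 14 in [9, 11, 15, 17, 26, 29, 30, 36, 38, 41, 43, 45, 47]:

lo=0, hi=12, mid=6, arr[mid]=30 -> 30 > 14, search left half
lo=0, hi=5, mid=2, arr[mid]=15 -> 15 > 14, search left half
lo=0, hi=1, mid=0, arr[mid]=9 -> 9 < 14, search right half
lo=1, hi=1, mid=1, arr[mid]=11 -> 11 < 14, search right half
lo=2 > hi=1, target 14 not found

Binary search determines that 14 is not in the array after 4 comparisons. The search space was exhausted without finding the target.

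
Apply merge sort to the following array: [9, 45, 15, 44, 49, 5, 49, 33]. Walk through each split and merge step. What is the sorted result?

Merge sort trace:

Split: [9, 45, 15, 44, 49, 5, 49, 33] -> [9, 45, 15, 44] and [49, 5, 49, 33]
  Split: [9, 45, 15, 44] -> [9, 45] and [15, 44]
    Split: [9, 45] -> [9] and [45]
    Merge: [9] + [45] -> [9, 45]
    Split: [15, 44] -> [15] and [44]
    Merge: [15] + [44] -> [15, 44]
  Merge: [9, 45] + [15, 44] -> [9, 15, 44, 45]
  Split: [49, 5, 49, 33] -> [49, 5] and [49, 33]
    Split: [49, 5] -> [49] and [5]
    Merge: [49] + [5] -> [5, 49]
    Split: [49, 33] -> [49] and [33]
    Merge: [49] + [33] -> [33, 49]
  Merge: [5, 49] + [33, 49] -> [5, 33, 49, 49]
Merge: [9, 15, 44, 45] + [5, 33, 49, 49] -> [5, 9, 15, 33, 44, 45, 49, 49]

Final sorted array: [5, 9, 15, 33, 44, 45, 49, 49]

The merge sort proceeds by recursively splitting the array and merging sorted halves.
After all merges, the sorted array is [5, 9, 15, 33, 44, 45, 49, 49].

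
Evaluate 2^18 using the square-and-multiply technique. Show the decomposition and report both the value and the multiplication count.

Computing 2^18 by squaring (build up from 2^1; each line after the first costs one multiplication):

2^1 = 2
2^2 = (2^1)^2 = 2^2 = 4
2^4 = (2^2)^2 = 4^2 = 16
2^8 = (2^4)^2 = 16^2 = 256
2^9 = 2 * 2^8 = 2 * 256 = 512
2^18 = (2^9)^2 = 512^2 = 262144

Result: 262144
Multiplications needed: 5 (5 lines after 2^1)

2^18 = 262144. Using exponentiation by squaring, this requires 5 multiplications. The key idea: if the exponent is even, square the half-power; if odd, multiply by the base once.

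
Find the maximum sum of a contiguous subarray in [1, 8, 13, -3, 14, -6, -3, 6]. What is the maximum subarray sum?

Using Kadane's algorithm on [1, 8, 13, -3, 14, -6, -3, 6]:

Scanning through the array:
Position 1 (value 8): max_ending_here = 9, max_so_far = 9
Position 2 (value 13): max_ending_here = 22, max_so_far = 22
Position 3 (value -3): max_ending_here = 19, max_so_far = 22
Position 4 (value 14): max_ending_here = 33, max_so_far = 33
Position 5 (value -6): max_ending_here = 27, max_so_far = 33
Position 6 (value -3): max_ending_here = 24, max_so_far = 33
Position 7 (value 6): max_ending_here = 30, max_so_far = 33

Maximum subarray: [1, 8, 13, -3, 14]
Maximum sum: 33

The maximum subarray is [1, 8, 13, -3, 14] with sum 33. This subarray runs from index 0 to index 4.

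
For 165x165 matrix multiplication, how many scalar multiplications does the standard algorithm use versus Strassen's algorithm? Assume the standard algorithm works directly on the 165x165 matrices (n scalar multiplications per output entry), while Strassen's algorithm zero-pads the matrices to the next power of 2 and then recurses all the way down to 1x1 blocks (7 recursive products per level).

Matrix multiplication for 165x165 matrices:

Strassen's algorithm requires power-of-2 dimensions. Pad 165x165 to 256x256 (next power of 2).

Standard algorithm: 165^3 = 4492125 multiplications
Strassen's algorithm: 7^(log2(256)) = 7^8 = 5764801 multiplications
Difference: 4492125 - 5764801 = -1272676 (Strassen uses MORE here due to padding overhead — for small or just-over-power-of-2 n, padding can outweigh the per-level savings)

Standard: 4492125 multiplications (165^3). Strassen: 5764801 multiplications (7^8, after padding to 256x256). Strassen reduces 8 recursive multiplications to 7 at each level.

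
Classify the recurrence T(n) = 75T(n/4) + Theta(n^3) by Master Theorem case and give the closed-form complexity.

Master Theorem for T(n) = 75T(n/4) + O(n^3):

a = 75, b = 4, c = 3
log_b(a) = log_4(75) = 3.1144

Case 1: c = 3 < log_4(75) = 3.1144
T(n) = O(n^(log_4 75))

For T(n) = 75T(n/4) + O(n^3): log_4(75) = 3.1144. This is Case 1 of the Master Theorem (c < log_b(a), work dominated by leaves), giving O(n^(log_4 75)).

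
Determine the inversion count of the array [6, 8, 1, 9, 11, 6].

Finding inversions in [6, 8, 1, 9, 11, 6]:

(0, 2): arr[0]=6 > arr[2]=1
(1, 2): arr[1]=8 > arr[2]=1
(1, 5): arr[1]=8 > arr[5]=6
(3, 5): arr[3]=9 > arr[5]=6
(4, 5): arr[4]=11 > arr[5]=6

Total inversions: 5

The array has 5 inversion(s): (0,2), (1,2), (1,5), (3,5), (4,5). Each pair (i,j) satisfies i < j and arr[i] > arr[j].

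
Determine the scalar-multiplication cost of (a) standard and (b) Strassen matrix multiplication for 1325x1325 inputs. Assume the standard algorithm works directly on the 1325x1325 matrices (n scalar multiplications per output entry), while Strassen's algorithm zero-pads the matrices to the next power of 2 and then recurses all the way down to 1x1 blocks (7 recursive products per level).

Matrix multiplication for 1325x1325 matrices:

Strassen's algorithm requires power-of-2 dimensions. Pad 1325x1325 to 2048x2048 (next power of 2).

Standard algorithm: 1325^3 = 2326203125 multiplications
Strassen's algorithm: 7^(log2(2048)) = 7^11 = 1977326743 multiplications
Savings: 2326203125 - 1977326743 = 348876382 multiplications

Standard: 2326203125 multiplications (1325^3). Strassen: 1977326743 multiplications (7^11, after padding to 2048x2048). Strassen reduces 8 recursive multiplications to 7 at each level.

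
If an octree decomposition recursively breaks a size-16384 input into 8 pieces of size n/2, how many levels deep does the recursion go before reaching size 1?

For divide and conquer with division factor 2:

Problem sizes at each level:
Level 0: 16384
Level 1: 8192
Level 2: 4096
Level 3: 2048
Level 4: 1024
Level 5: 512
Level 6: 256
Level 7: 128
Level 8: 64
Level 9: 32
Level 10: 16
Level 11: 8
Level 12: 4
Level 13: 2
Level 14: 1

The root is level 0 and the size-1 base case is level 14 (the tree spans levels 0 through 14, i.e. 15 levels counting the root), so the depth is the number of divisions: log_2(16384) = 14

The recursion tree depth is log_2(16384) = 14. At each level, the problem size is divided by 2, so it takes 14 divisions to reduce to a base case of size 1. The algorithm makes 8 recursive calls at each level.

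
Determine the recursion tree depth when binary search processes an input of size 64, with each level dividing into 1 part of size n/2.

For divide and conquer with division factor 2:

Problem sizes at each level:
Level 0: 64
Level 1: 32
Level 2: 16
Level 3: 8
Level 4: 4
Level 5: 2
Level 6: 1

The root is level 0 and the size-1 base case is level 6 (the tree spans levels 0 through 6, i.e. 7 levels counting the root), so the depth is the number of divisions: log_2(64) = 6

The recursion tree depth is log_2(64) = 6. At each level, the problem size is divided by 2, so it takes 6 divisions to reduce to a base case of size 1. The algorithm makes 1 recursive call at each level.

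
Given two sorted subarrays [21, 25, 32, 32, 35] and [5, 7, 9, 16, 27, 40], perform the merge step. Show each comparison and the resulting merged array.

Merging process:

Compare 21 vs 5: take 5 from right. Merged: [5]
Compare 21 vs 7: take 7 from right. Merged: [5, 7]
Compare 21 vs 9: take 9 from right. Merged: [5, 7, 9]
Compare 21 vs 16: take 16 from right. Merged: [5, 7, 9, 16]
Compare 21 vs 27: take 21 from left. Merged: [5, 7, 9, 16, 21]
Compare 25 vs 27: take 25 from left. Merged: [5, 7, 9, 16, 21, 25]
Compare 32 vs 27: take 27 from right. Merged: [5, 7, 9, 16, 21, 25, 27]
Compare 32 vs 40: take 32 from left. Merged: [5, 7, 9, 16, 21, 25, 27, 32]
Compare 32 vs 40: take 32 from left. Merged: [5, 7, 9, 16, 21, 25, 27, 32, 32]
Compare 35 vs 40: take 35 from left. Merged: [5, 7, 9, 16, 21, 25, 27, 32, 32, 35]
Append remaining from right: [40]. Merged: [5, 7, 9, 16, 21, 25, 27, 32, 32, 35, 40]

Final merged array: [5, 7, 9, 16, 21, 25, 27, 32, 32, 35, 40]
Total comparisons: 10

The merged array is [5, 7, 9, 16, 21, 25, 27, 32, 32, 35, 40], requiring 10 comparisons. The merge step runs in O(n) time where n is the total number of elements.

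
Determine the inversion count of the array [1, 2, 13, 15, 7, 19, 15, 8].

Finding inversions in [1, 2, 13, 15, 7, 19, 15, 8]:

(2, 4): arr[2]=13 > arr[4]=7
(2, 7): arr[2]=13 > arr[7]=8
(3, 4): arr[3]=15 > arr[4]=7
(3, 7): arr[3]=15 > arr[7]=8
(5, 6): arr[5]=19 > arr[6]=15
(5, 7): arr[5]=19 > arr[7]=8
(6, 7): arr[6]=15 > arr[7]=8

Total inversions: 7

The array has 7 inversion(s): (2,4), (2,7), (3,4), (3,7), (5,6), (5,7), (6,7). Each pair (i,j) satisfies i < j and arr[i] > arr[j].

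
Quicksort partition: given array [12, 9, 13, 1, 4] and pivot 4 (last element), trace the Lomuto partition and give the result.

Lomuto partition with pivot = 4:

Initial array: [12, 9, 13, 1, 4]

arr[0]=12 > 4: no swap
arr[1]=9 > 4: no swap
arr[2]=13 > 4: no swap
arr[3]=1 <= 4: swap with position 0, array becomes [1, 9, 13, 12, 4]

Place pivot at position 1: [1, 4, 13, 12, 9]
Pivot position: 1

After partitioning with pivot 4, the array becomes [1, 4, 13, 12, 9]. The pivot is placed at index 1. All elements to the left of the pivot are <= 4, and all elements to the right are > 4.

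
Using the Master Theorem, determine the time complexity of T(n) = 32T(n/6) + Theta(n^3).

Master Theorem for T(n) = 32T(n/6) + O(n^3):

a = 32, b = 6, c = 3
log_b(a) = log_6(32) = 1.9343

Case 3: c = 3 > log_6(32) = 1.9343
T(n) = O(n^3) = O(n^3)

For T(n) = 32T(n/6) + O(n^3): log_6(32) = 1.9343. This is Case 3 of the Master Theorem (c > log_b(a), work dominated by root), giving O(n^3).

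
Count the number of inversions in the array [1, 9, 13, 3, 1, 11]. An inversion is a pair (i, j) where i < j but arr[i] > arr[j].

Finding inversions in [1, 9, 13, 3, 1, 11]:

(1, 3): arr[1]=9 > arr[3]=3
(1, 4): arr[1]=9 > arr[4]=1
(2, 3): arr[2]=13 > arr[3]=3
(2, 4): arr[2]=13 > arr[4]=1
(2, 5): arr[2]=13 > arr[5]=11
(3, 4): arr[3]=3 > arr[4]=1

Total inversions: 6

The array has 6 inversion(s): (1,3), (1,4), (2,3), (2,4), (2,5), (3,4). Each pair (i,j) satisfies i < j and arr[i] > arr[j].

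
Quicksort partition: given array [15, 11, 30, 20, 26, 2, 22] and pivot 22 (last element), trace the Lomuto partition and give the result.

Lomuto partition with pivot = 22:

Initial array: [15, 11, 30, 20, 26, 2, 22]

arr[0]=15 <= 22: swap with position 0, array becomes [15, 11, 30, 20, 26, 2, 22]
arr[1]=11 <= 22: swap with position 1, array becomes [15, 11, 30, 20, 26, 2, 22]
arr[2]=30 > 22: no swap
arr[3]=20 <= 22: swap with position 2, array becomes [15, 11, 20, 30, 26, 2, 22]
arr[4]=26 > 22: no swap
arr[5]=2 <= 22: swap with position 3, array becomes [15, 11, 20, 2, 26, 30, 22]

Place pivot at position 4: [15, 11, 20, 2, 22, 30, 26]
Pivot position: 4

After partitioning with pivot 22, the array becomes [15, 11, 20, 2, 22, 30, 26]. The pivot is placed at index 4. All elements to the left of the pivot are <= 22, and all elements to the right are > 22.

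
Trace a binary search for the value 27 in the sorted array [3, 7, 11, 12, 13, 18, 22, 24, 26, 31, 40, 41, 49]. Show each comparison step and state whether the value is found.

Binary search for 27 in [3, 7, 11, 12, 13, 18, 22, 24, 26, 31, 40, 41, 49]:

lo=0, hi=12, mid=6, arr[mid]=22 -> 22 < 27, search right half
lo=7, hi=12, mid=9, arr[mid]=31 -> 31 > 27, search left half
lo=7, hi=8, mid=7, arr[mid]=24 -> 24 < 27, search right half
lo=8, hi=8, mid=8, arr[mid]=26 -> 26 < 27, search right half
lo=9 > hi=8, target 27 not found

Binary search determines that 27 is not in the array after 4 comparisons. The search space was exhausted without finding the target.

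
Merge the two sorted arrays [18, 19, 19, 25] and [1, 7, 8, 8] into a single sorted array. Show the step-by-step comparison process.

Merging process:

Compare 18 vs 1: take 1 from right. Merged: [1]
Compare 18 vs 7: take 7 from right. Merged: [1, 7]
Compare 18 vs 8: take 8 from right. Merged: [1, 7, 8]
Compare 18 vs 8: take 8 from right. Merged: [1, 7, 8, 8]
Append remaining from left: [18, 19, 19, 25]. Merged: [1, 7, 8, 8, 18, 19, 19, 25]

Final merged array: [1, 7, 8, 8, 18, 19, 19, 25]
Total comparisons: 4

The merged array is [1, 7, 8, 8, 18, 19, 19, 25], requiring 4 comparisons. The merge step runs in O(n) time where n is the total number of elements.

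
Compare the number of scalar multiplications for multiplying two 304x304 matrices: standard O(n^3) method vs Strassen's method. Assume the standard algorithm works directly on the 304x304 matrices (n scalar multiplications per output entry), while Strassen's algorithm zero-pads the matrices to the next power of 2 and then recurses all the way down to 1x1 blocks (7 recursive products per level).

Matrix multiplication for 304x304 matrices:

Strassen's algorithm requires power-of-2 dimensions. Pad 304x304 to 512x512 (next power of 2).

Standard algorithm: 304^3 = 28094464 multiplications
Strassen's algorithm: 7^(log2(512)) = 7^9 = 40353607 multiplications
Difference: 28094464 - 40353607 = -12259143 (Strassen uses MORE here due to padding overhead — for small or just-over-power-of-2 n, padding can outweigh the per-level savings)

Standard: 28094464 multiplications (304^3). Strassen: 40353607 multiplications (7^9, after padding to 512x512). Strassen reduces 8 recursive multiplications to 7 at each level.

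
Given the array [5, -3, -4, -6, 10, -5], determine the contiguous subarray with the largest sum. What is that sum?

Using Kadane's algorithm on [5, -3, -4, -6, 10, -5]:

Scanning through the array:
Position 1 (value -3): max_ending_here = 2, max_so_far = 5
Position 2 (value -4): max_ending_here = -2, max_so_far = 5
Position 3 (value -6): max_ending_here = -6, max_so_far = 5
Position 4 (value 10): max_ending_here = 10, max_so_far = 10
Position 5 (value -5): max_ending_here = 5, max_so_far = 10

Maximum subarray: [10]
Maximum sum: 10

The maximum subarray is [10] with sum 10. This subarray runs from index 4 to index 4.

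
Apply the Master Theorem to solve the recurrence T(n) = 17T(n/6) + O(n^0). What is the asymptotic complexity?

Master Theorem for T(n) = 17T(n/6) + O(n^0):

a = 17, b = 6, c = 0
log_b(a) = log_6(17) = 1.5812

Case 1: c = 0 < log_6(17) = 1.5812
T(n) = O(n^(log_6 17))

For T(n) = 17T(n/6) + O(n^0): log_6(17) = 1.5812. This is Case 1 of the Master Theorem (c < log_b(a), work dominated by leaves), giving O(n^(log_6 17)).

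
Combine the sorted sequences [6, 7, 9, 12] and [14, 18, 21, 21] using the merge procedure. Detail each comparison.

Merging process:

Compare 6 vs 14: take 6 from left. Merged: [6]
Compare 7 vs 14: take 7 from left. Merged: [6, 7]
Compare 9 vs 14: take 9 from left. Merged: [6, 7, 9]
Compare 12 vs 14: take 12 from left. Merged: [6, 7, 9, 12]
Append remaining from right: [14, 18, 21, 21]. Merged: [6, 7, 9, 12, 14, 18, 21, 21]

Final merged array: [6, 7, 9, 12, 14, 18, 21, 21]
Total comparisons: 4

The merged array is [6, 7, 9, 12, 14, 18, 21, 21], requiring 4 comparisons. The merge step runs in O(n) time where n is the total number of elements.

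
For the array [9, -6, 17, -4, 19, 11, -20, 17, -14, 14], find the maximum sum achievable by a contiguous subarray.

Using Kadane's algorithm on [9, -6, 17, -4, 19, 11, -20, 17, -14, 14]:

Scanning through the array:
Position 1 (value -6): max_ending_here = 3, max_so_far = 9
Position 2 (value 17): max_ending_here = 20, max_so_far = 20
Position 3 (value -4): max_ending_here = 16, max_so_far = 20
Position 4 (value 19): max_ending_here = 35, max_so_far = 35
Position 5 (value 11): max_ending_here = 46, max_so_far = 46
Position 6 (value -20): max_ending_here = 26, max_so_far = 46
Position 7 (value 17): max_ending_here = 43, max_so_far = 46
Position 8 (value -14): max_ending_here = 29, max_so_far = 46
Position 9 (value 14): max_ending_here = 43, max_so_far = 46

Maximum subarray: [9, -6, 17, -4, 19, 11]
Maximum sum: 46

The maximum subarray is [9, -6, 17, -4, 19, 11] with sum 46. This subarray runs from index 0 to index 5.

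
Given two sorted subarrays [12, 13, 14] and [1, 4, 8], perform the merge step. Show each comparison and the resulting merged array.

Merging process:

Compare 12 vs 1: take 1 from right. Merged: [1]
Compare 12 vs 4: take 4 from right. Merged: [1, 4]
Compare 12 vs 8: take 8 from right. Merged: [1, 4, 8]
Append remaining from left: [12, 13, 14]. Merged: [1, 4, 8, 12, 13, 14]

Final merged array: [1, 4, 8, 12, 13, 14]
Total comparisons: 3

The merged array is [1, 4, 8, 12, 13, 14], requiring 3 comparisons. The merge step runs in O(n) time where n is the total number of elements.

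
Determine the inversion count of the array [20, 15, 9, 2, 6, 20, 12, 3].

Finding inversions in [20, 15, 9, 2, 6, 20, 12, 3]:

(0, 1): arr[0]=20 > arr[1]=15
(0, 2): arr[0]=20 > arr[2]=9
(0, 3): arr[0]=20 > arr[3]=2
(0, 4): arr[0]=20 > arr[4]=6
(0, 6): arr[0]=20 > arr[6]=12
(0, 7): arr[0]=20 > arr[7]=3
(1, 2): arr[1]=15 > arr[2]=9
(1, 3): arr[1]=15 > arr[3]=2
(1, 4): arr[1]=15 > arr[4]=6
(1, 6): arr[1]=15 > arr[6]=12
(1, 7): arr[1]=15 > arr[7]=3
(2, 3): arr[2]=9 > arr[3]=2
(2, 4): arr[2]=9 > arr[4]=6
(2, 7): arr[2]=9 > arr[7]=3
(4, 7): arr[4]=6 > arr[7]=3
(5, 6): arr[5]=20 > arr[6]=12
(5, 7): arr[5]=20 > arr[7]=3
(6, 7): arr[6]=12 > arr[7]=3

Total inversions: 18

The array has 18 inversion(s): (0,1), (0,2), (0,3), (0,4), (0,6), (0,7), (1,2), (1,3), (1,4), (1,6), (1,7), (2,3), (2,4), (2,7), (4,7), (5,6), (5,7), (6,7). Each pair (i,j) satisfies i < j and arr[i] > arr[j].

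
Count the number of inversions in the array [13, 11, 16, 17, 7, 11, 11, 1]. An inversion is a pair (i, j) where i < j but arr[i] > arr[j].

Finding inversions in [13, 11, 16, 17, 7, 11, 11, 1]:

(0, 1): arr[0]=13 > arr[1]=11
(0, 4): arr[0]=13 > arr[4]=7
(0, 5): arr[0]=13 > arr[5]=11
(0, 6): arr[0]=13 > arr[6]=11
(0, 7): arr[0]=13 > arr[7]=1
(1, 4): arr[1]=11 > arr[4]=7
(1, 7): arr[1]=11 > arr[7]=1
(2, 4): arr[2]=16 > arr[4]=7
(2, 5): arr[2]=16 > arr[5]=11
(2, 6): arr[2]=16 > arr[6]=11
(2, 7): arr[2]=16 > arr[7]=1
(3, 4): arr[3]=17 > arr[4]=7
(3, 5): arr[3]=17 > arr[5]=11
(3, 6): arr[3]=17 > arr[6]=11
(3, 7): arr[3]=17 > arr[7]=1
(4, 7): arr[4]=7 > arr[7]=1
(5, 7): arr[5]=11 > arr[7]=1
(6, 7): arr[6]=11 > arr[7]=1

Total inversions: 18

The array has 18 inversion(s): (0,1), (0,4), (0,5), (0,6), (0,7), (1,4), (1,7), (2,4), (2,5), (2,6), (2,7), (3,4), (3,5), (3,6), (3,7), (4,7), (5,7), (6,7). Each pair (i,j) satisfies i < j and arr[i] > arr[j].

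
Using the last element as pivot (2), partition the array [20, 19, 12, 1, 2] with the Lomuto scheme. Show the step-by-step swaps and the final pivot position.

Lomuto partition with pivot = 2:

Initial array: [20, 19, 12, 1, 2]

arr[0]=20 > 2: no swap
arr[1]=19 > 2: no swap
arr[2]=12 > 2: no swap
arr[3]=1 <= 2: swap with position 0, array becomes [1, 19, 12, 20, 2]

Place pivot at position 1: [1, 2, 12, 20, 19]
Pivot position: 1

After partitioning with pivot 2, the array becomes [1, 2, 12, 20, 19]. The pivot is placed at index 1. All elements to the left of the pivot are <= 2, and all elements to the right are > 2.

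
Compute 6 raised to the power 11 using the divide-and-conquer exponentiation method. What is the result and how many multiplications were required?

Computing 6^11 by squaring (build up from 6^1; each line after the first costs one multiplication):

6^1 = 6
6^2 = (6^1)^2 = 6^2 = 36
6^4 = (6^2)^2 = 36^2 = 1296
6^5 = 6 * 6^4 = 6 * 1296 = 7776
6^10 = (6^5)^2 = 7776^2 = 60466176
6^11 = 6 * 6^10 = 6 * 60466176 = 362797056

Result: 362797056
Multiplications needed: 5 (5 lines after 6^1)

6^11 = 362797056. Using exponentiation by squaring, this requires 5 multiplications. The key idea: if the exponent is even, square the half-power; if odd, multiply by the base once.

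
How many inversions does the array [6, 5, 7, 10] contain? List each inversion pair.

Finding inversions in [6, 5, 7, 10]:

(0, 1): arr[0]=6 > arr[1]=5

Total inversions: 1

The array has 1 inversion(s): (0,1). Each pair (i,j) satisfies i < j and arr[i] > arr[j].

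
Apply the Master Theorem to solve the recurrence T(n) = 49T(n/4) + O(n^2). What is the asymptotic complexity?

Master Theorem for T(n) = 49T(n/4) + O(n^2):

a = 49, b = 4, c = 2
log_b(a) = log_4(49) = 2.8074

Case 1: c = 2 < log_4(49) = 2.8074
T(n) = O(n^(log_4 49))

For T(n) = 49T(n/4) + O(n^2): log_4(49) = 2.8074. This is Case 1 of the Master Theorem (c < log_b(a), work dominated by leaves), giving O(n^(log_4 49)).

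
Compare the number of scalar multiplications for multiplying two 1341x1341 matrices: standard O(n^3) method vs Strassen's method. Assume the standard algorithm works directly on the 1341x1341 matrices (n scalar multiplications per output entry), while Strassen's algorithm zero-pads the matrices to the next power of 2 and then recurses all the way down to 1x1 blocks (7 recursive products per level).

Matrix multiplication for 1341x1341 matrices:

Strassen's algorithm requires power-of-2 dimensions. Pad 1341x1341 to 2048x2048 (next power of 2).

Standard algorithm: 1341^3 = 2411494821 multiplications
Strassen's algorithm: 7^(log2(2048)) = 7^11 = 1977326743 multiplications
Savings: 2411494821 - 1977326743 = 434168078 multiplications

Standard: 2411494821 multiplications (1341^3). Strassen: 1977326743 multiplications (7^11, after padding to 2048x2048). Strassen reduces 8 recursive multiplications to 7 at each level.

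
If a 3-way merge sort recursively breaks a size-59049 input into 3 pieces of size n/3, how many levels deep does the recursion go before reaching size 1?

For divide and conquer with division factor 3:

Problem sizes at each level:
Level 0: 59049
Level 1: 19683
Level 2: 6561
Level 3: 2187
Level 4: 729
Level 5: 243
Level 6: 81
Level 7: 27
Level 8: 9
Level 9: 3
Level 10: 1

The root is level 0 and the size-1 base case is level 10 (the tree spans levels 0 through 10, i.e. 11 levels counting the root), so the depth is the number of divisions: log_3(59049) = 10

The recursion tree depth is log_3(59049) = 10. At each level, the problem size is divided by 3, so it takes 10 divisions to reduce to a base case of size 1. The algorithm makes 3 recursive calls at each level.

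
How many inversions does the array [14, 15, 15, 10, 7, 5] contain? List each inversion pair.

Finding inversions in [14, 15, 15, 10, 7, 5]:

(0, 3): arr[0]=14 > arr[3]=10
(0, 4): arr[0]=14 > arr[4]=7
(0, 5): arr[0]=14 > arr[5]=5
(1, 3): arr[1]=15 > arr[3]=10
(1, 4): arr[1]=15 > arr[4]=7
(1, 5): arr[1]=15 > arr[5]=5
(2, 3): arr[2]=15 > arr[3]=10
(2, 4): arr[2]=15 > arr[4]=7
(2, 5): arr[2]=15 > arr[5]=5
(3, 4): arr[3]=10 > arr[4]=7
(3, 5): arr[3]=10 > arr[5]=5
(4, 5): arr[4]=7 > arr[5]=5

Total inversions: 12

The array has 12 inversion(s): (0,3), (0,4), (0,5), (1,3), (1,4), (1,5), (2,3), (2,4), (2,5), (3,4), (3,5), (4,5). Each pair (i,j) satisfies i < j and arr[i] > arr[j].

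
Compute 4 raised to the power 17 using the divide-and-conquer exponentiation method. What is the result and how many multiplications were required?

Computing 4^17 by squaring (build up from 4^1; each line after the first costs one multiplication):

4^1 = 4
4^2 = (4^1)^2 = 4^2 = 16
4^4 = (4^2)^2 = 16^2 = 256
4^8 = (4^4)^2 = 256^2 = 65536
4^16 = (4^8)^2 = 65536^2 = 4294967296
4^17 = 4 * 4^16 = 4 * 4294967296 = 17179869184

Result: 17179869184
Multiplications needed: 5 (5 lines after 4^1)

4^17 = 17179869184. Using exponentiation by squaring, this requires 5 multiplications. The key idea: if the exponent is even, square the half-power; if odd, multiply by the base once.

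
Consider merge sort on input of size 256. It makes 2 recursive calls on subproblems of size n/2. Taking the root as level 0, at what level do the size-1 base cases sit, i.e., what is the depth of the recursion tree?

For divide and conquer with division factor 2:

Problem sizes at each level:
Level 0: 256
Level 1: 128
Level 2: 64
Level 3: 32
Level 4: 16
Level 5: 8
Level 6: 4
Level 7: 2
Level 8: 1

The root is level 0 and the size-1 base case is level 8 (the tree spans levels 0 through 8, i.e. 9 levels counting the root), so the depth is the number of divisions: log_2(256) = 8

The recursion tree depth is log_2(256) = 8. At each level, the problem size is divided by 2, so it takes 8 divisions to reduce to a base case of size 1. The algorithm makes 2 recursive calls at each level.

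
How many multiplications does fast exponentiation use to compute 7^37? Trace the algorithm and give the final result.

Computing 7^37 by squaring (build up from 7^1; each line after the first costs one multiplication):

7^1 = 7
7^2 = (7^1)^2 = 7^2 = 49
7^4 = (7^2)^2 = 49^2 = 2401
7^8 = (7^4)^2 = 2401^2 = 5764801
7^9 = 7 * 7^8 = 7 * 5764801 = 40353607
7^18 = (7^9)^2 = 40353607^2 = 1628413597910449
7^36 = (7^18)^2 = 1628413597910449^2 = 2651730845859653471779023381601
7^37 = 7 * 7^36 = 7 * 2651730845859653471779023381601 = 18562115921017574302453163671207

Result: 18562115921017574302453163671207
Multiplications needed: 7 (7 lines after 7^1)

7^37 = 18562115921017574302453163671207. Using exponentiation by squaring, this requires 7 multiplications. The key idea: if the exponent is even, square the half-power; if odd, multiply by the base once.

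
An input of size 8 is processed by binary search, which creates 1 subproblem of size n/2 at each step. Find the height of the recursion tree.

For divide and conquer with division factor 2:

Problem sizes at each level:
Level 0: 8
Level 1: 4
Level 2: 2
Level 3: 1

The root is level 0 and the size-1 base case is level 3 (the tree spans levels 0 through 3, i.e. 4 levels counting the root), so the depth is the number of divisions: log_2(8) = 3

The recursion tree depth is log_2(8) = 3. At each level, the problem size is divided by 2, so it takes 3 divisions to reduce to a base case of size 1. The algorithm makes 1 recursive call at each level.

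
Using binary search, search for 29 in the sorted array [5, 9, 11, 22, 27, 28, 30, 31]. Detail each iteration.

Binary search for 29 in [5, 9, 11, 22, 27, 28, 30, 31]:

lo=0, hi=7, mid=3, arr[mid]=22 -> 22 < 29, search right half
lo=4, hi=7, mid=5, arr[mid]=28 -> 28 < 29, search right half
lo=6, hi=7, mid=6, arr[mid]=30 -> 30 > 29, search left half
lo=6 > hi=5, target 29 not found

Binary search determines that 29 is not in the array after 3 comparisons. The search space was exhausted without finding the target.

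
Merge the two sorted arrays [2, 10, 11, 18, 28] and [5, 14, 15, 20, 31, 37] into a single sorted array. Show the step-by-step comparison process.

Merging process:

Compare 2 vs 5: take 2 from left. Merged: [2]
Compare 10 vs 5: take 5 from right. Merged: [2, 5]
Compare 10 vs 14: take 10 from left. Merged: [2, 5, 10]
Compare 11 vs 14: take 11 from left. Merged: [2, 5, 10, 11]
Compare 18 vs 14: take 14 from right. Merged: [2, 5, 10, 11, 14]
Compare 18 vs 15: take 15 from right. Merged: [2, 5, 10, 11, 14, 15]
Compare 18 vs 20: take 18 from left. Merged: [2, 5, 10, 11, 14, 15, 18]
Compare 28 vs 20: take 20 from right. Merged: [2, 5, 10, 11, 14, 15, 18, 20]
Compare 28 vs 31: take 28 from left. Merged: [2, 5, 10, 11, 14, 15, 18, 20, 28]
Append remaining from right: [31, 37]. Merged: [2, 5, 10, 11, 14, 15, 18, 20, 28, 31, 37]

Final merged array: [2, 5, 10, 11, 14, 15, 18, 20, 28, 31, 37]
Total comparisons: 9

The merged array is [2, 5, 10, 11, 14, 15, 18, 20, 28, 31, 37], requiring 9 comparisons. The merge step runs in O(n) time where n is the total number of elements.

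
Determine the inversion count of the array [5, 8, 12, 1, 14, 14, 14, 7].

Finding inversions in [5, 8, 12, 1, 14, 14, 14, 7]:

(0, 3): arr[0]=5 > arr[3]=1
(1, 3): arr[1]=8 > arr[3]=1
(1, 7): arr[1]=8 > arr[7]=7
(2, 3): arr[2]=12 > arr[3]=1
(2, 7): arr[2]=12 > arr[7]=7
(4, 7): arr[4]=14 > arr[7]=7
(5, 7): arr[5]=14 > arr[7]=7
(6, 7): arr[6]=14 > arr[7]=7

Total inversions: 8

The array has 8 inversion(s): (0,3), (1,3), (1,7), (2,3), (2,7), (4,7), (5,7), (6,7). Each pair (i,j) satisfies i < j and arr[i] > arr[j].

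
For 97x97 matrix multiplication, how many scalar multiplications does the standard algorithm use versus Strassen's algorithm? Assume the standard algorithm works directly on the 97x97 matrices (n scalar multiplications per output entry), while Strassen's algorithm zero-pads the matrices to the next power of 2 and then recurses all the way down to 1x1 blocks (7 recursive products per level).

Matrix multiplication for 97x97 matrices:

Strassen's algorithm requires power-of-2 dimensions. Pad 97x97 to 128x128 (next power of 2).

Standard algorithm: 97^3 = 912673 multiplications
Strassen's algorithm: 7^(log2(128)) = 7^7 = 823543 multiplications
Savings: 912673 - 823543 = 89130 multiplications

Standard: 912673 multiplications (97^3). Strassen: 823543 multiplications (7^7, after padding to 128x128). Strassen reduces 8 recursive multiplications to 7 at each level.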